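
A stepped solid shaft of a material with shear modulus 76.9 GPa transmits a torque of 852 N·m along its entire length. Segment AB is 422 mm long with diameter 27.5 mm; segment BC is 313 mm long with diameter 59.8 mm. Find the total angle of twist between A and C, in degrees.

4.93°

J_AB = π(0.0275)⁴/32 = 5.61×10^-8 m⁴; J_BC = π(0.0598)⁴/32 = 1.26×10^-6 m⁴.
θ = (T/G)·Σ L_i/J_i = (852.0/76.9×10⁹)·(0.422/5.61×10^-8 + 0.313/1.26×10^-6) = 0.08603 rad.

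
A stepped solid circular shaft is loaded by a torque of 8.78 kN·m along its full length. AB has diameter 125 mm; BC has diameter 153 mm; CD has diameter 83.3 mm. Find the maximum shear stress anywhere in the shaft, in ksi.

Under the same torque, τ_max = 16T/(πd³) is largest where d is smallest — segment CD (d = 83.3 mm).
τ_max = 16·8780/(π·(0.0833)³) = 7.736×10^7 Pa.

11.2 ksi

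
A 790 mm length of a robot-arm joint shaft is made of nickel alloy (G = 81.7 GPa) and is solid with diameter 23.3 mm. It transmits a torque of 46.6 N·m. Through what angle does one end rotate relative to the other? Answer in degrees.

J = πd⁴/32 = π(0.0233)⁴/32 = 2.894×10^-8 m⁴.
θ = T·L/(G·J) = 46.60 × 0.790 / (81.7×10⁹ × 2.894×10^-8) = 0.01557 rad.

0.892°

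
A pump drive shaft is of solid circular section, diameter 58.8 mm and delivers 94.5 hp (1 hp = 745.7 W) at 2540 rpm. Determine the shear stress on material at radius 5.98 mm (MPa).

ω = 2π·2540/60 = 266.0 rad/s, so T = P/ω = 94.5×745.7 / 266.0 = 264.9 N·m.
J = πd⁴/32 = π(0.0588)⁴/32 = 1.174×10^-6 m⁴.
Shear stress varies linearly with radius: τ = T·r/J = 264.9 × 0.00598 / 1.174×10^-6 = 1.350×10^6 Pa.

1.35 MPa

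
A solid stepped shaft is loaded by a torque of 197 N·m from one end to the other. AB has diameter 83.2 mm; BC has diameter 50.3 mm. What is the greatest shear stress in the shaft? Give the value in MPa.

7.88 MPa

Under the same torque, τ_max = 16T/(πd³) is largest where d is smallest — segment BC (d = 50.3 mm).
τ_max = 16·197.0/(π·(0.0503)³) = 7.884×10^6 Pa.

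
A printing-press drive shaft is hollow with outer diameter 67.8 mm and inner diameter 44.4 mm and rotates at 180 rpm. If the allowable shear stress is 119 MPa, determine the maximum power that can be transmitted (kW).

J = π(d_o⁴ − d_i⁴)/32 = π(0.0678⁴ − 0.0444⁴)/32 = 1.693×10^-6 m⁴.
T_max = τ_allow·J/r = 1.19×10^8 × 1.693×10^-6 / 0.0339 = 5943 N·m.
ω = 2π·180/60 = 18.85 rad/s, so P_max = T_max·ω = 1.120×10^5 W.

112 kW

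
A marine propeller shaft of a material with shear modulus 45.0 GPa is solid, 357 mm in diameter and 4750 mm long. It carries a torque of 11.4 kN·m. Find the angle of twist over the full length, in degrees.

J = πd⁴/32 = π(0.357)⁴/32 = 1.595×10^-3 m⁴.
θ = T·L/(G·J) = 11400 × 4.75 / (45.0×10⁹ × 1.595×10^-3) = 7.546×10^-4 rad.

0.0432°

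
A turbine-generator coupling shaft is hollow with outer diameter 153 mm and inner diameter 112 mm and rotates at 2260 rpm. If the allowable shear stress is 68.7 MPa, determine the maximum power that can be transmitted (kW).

J = π(d_o⁴ − d_i⁴)/32 = π(0.153⁴ − 0.112⁴)/32 = 3.835×10^-5 m⁴.
T_max = τ_allow·J/r = 6.87×10^7 × 3.835×10^-5 / 0.0765 = 34440 N·m.
ω = 2π·2260/60 = 236.7 rad/s, so P_max = T_max·ω = 8.151×10^6 W.

8150 kW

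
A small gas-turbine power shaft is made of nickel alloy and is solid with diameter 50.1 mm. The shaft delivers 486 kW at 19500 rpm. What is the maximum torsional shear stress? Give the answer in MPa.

ω = 2π·19500/60 = 2042 rad/s, so T = P/ω = 486×10³ / 2042 = 238.0 N·m.
J = πd⁴/32 = π(0.0501)⁴/32 = 6.185×10^-7 m⁴.
τ_max = T·r/J = 238.0 × 0.0250 / 6.185×10^-7 = 9.639×10^6 Pa.

9.64 MPa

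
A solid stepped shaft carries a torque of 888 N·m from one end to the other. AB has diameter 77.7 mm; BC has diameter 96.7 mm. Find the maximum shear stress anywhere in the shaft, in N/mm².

Under the same torque, τ_max = 16T/(πd³) is largest where d is smallest — segment AB (d = 77.7 mm).
τ_max = 16·888.0/(π·(0.0777)³) = 9.641×10^6 Pa.

9.64 N/mm²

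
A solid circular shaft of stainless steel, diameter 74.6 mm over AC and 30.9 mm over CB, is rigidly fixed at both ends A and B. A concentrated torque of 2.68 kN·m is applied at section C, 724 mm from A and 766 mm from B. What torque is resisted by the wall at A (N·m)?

2610 N·m

Compatibility: T_A·a/J_AC = T_B·b/J_CB with T_A + T_B = T₀.
J_AC = 3.04×10^-6 m⁴, J_CB = 8.95×10^-8 m⁴, so T_A = T₀·(J_AC/a)/((J_AC/a)+(J_CB/b)) = 2607 N·m, T_B = 72.54 N·m.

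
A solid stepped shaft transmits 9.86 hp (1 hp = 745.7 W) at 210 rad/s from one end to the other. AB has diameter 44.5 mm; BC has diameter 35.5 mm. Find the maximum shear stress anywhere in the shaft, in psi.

ω = 210 rad/s, so T = P/ω = 9.86×745.7 / 210.0 = 35.01 N·m.
Under the same torque, τ_max = 16T/(πd³) is largest where d is smallest — segment BC (d = 35.5 mm).
τ_max = 16·35.01/(π·(0.0355)³) = 3.986×10^6 Pa.

578 psi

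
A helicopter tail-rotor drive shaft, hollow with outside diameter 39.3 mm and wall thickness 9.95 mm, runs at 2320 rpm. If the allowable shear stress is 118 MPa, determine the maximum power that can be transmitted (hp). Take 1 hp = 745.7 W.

J = π(d_o⁴ − d_i⁴)/32 = π(0.0393⁴ − 0.0194⁴)/32 = 2.203×10^-7 m⁴.
T_max = τ_allow·J/r = 1.18×10^8 × 2.203×10^-7 / 0.0196 = 1323 N·m.
ω = 2π·2320/60 = 242.9 rad/s, so P_max = T_max·ω = 3.214×10^5 W.

431 hp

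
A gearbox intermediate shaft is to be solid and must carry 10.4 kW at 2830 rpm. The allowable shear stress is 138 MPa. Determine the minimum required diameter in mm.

10.9 mm

ω = 2π·2830/60 = 296.4 rad/s, so T = P/ω = 10.4×10³ / 296.4 = 35.09 N·m.
For a solid shaft τ_max = 16T/(πd³), so d = (16T/(π τ_allow))^(1/3) = (16·35.09/(π·1.38×10^8))^(1/3) = 0.01090 m.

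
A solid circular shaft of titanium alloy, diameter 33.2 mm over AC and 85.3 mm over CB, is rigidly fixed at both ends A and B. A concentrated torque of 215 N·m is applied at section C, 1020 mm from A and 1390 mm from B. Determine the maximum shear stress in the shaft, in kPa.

Compatibility: T_A·a/J_AC = T_B·b/J_CB with T_A + T_B = T₀.
J_AC = 1.19×10^-7 m⁴, J_CB = 5.20×10^-6 m⁴, so T_A = T₀·(J_AC/a)/((J_AC/a)+(J_CB/b)) = 6.520 N·m, T_B = 208.5 N·m.
τ in each portion: τ_AC = 9.07×10^5 Pa, τ_CB = 1.71×10^6 Pa; maximum is in CB.
τ_max = T_CB·r/J = 208.5·0.0427/5.20×10^-6 = 1.711×10^6 Pa.

1710 kPa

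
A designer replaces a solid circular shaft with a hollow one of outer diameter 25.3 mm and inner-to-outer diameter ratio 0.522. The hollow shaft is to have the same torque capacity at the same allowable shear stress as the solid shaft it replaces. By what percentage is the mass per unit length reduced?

Equal τ_max and T ⇒ the solid shaft needs d_s³ = d_o³(1−k⁴), so d_s = 25.3·(1−0.522⁴)^(1/3) = 24.66 mm.
Area ratio A_h/A_s = d_o²(1−k²)/d_s² = (1−k²)/(1−k⁴)^(2/3) = 0.7659.
Mass saving = 1 − 0.7659 = 23.4 %.

23.4 %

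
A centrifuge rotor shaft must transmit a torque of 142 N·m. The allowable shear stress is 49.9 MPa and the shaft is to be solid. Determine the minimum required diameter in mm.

24.4 mm

For a solid shaft τ_max = 16T/(πd³), so d = (16T/(π τ_allow))^(1/3) = (16·142.0/(π·4.99×10^7))^(1/3) = 0.02438 m.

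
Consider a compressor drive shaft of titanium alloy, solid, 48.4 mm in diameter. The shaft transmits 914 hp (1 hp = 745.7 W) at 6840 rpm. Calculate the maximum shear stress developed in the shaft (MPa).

ω = 2π·6840/60 = 716.3 rad/s, so T = P/ω = 914×745.7 / 716.3 = 951.5 N·m.
J = πd⁴/32 = π(0.0484)⁴/32 = 5.387×10^-7 m⁴.
τ_max = T·r/J = 951.5 × 0.0242 / 5.387×10^-7 = 4.274×10^7 Pa.

42.7 MPa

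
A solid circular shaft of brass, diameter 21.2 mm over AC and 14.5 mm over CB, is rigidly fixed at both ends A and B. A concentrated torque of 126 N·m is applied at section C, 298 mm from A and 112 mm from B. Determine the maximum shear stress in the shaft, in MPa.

77.5 MPa

Compatibility: T_A·a/J_AC = T_B·b/J_CB with T_A + T_B = T₀.
J_AC = 1.98×10^-8 m⁴, J_CB = 4.34×10^-9 m⁴, so T_A = T₀·(J_AC/a)/((J_AC/a)+(J_CB/b)) = 79.63 N·m, T_B = 46.37 N·m.
τ in each portion: τ_AC = 4.26×10^7 Pa, τ_CB = 7.75×10^7 Pa; maximum is in CB.
τ_max = T_CB·r/J = 46.37·0.00725/4.34×10^-9 = 7.746×10^7 Pa.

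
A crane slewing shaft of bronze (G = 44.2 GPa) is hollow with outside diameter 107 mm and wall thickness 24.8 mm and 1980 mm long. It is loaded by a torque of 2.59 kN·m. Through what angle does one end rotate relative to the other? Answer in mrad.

9.83 mrad

J = π(d_o⁴ − d_i⁴)/32 = π(0.107⁴ − 0.0574⁴)/32 = 1.180×10^-5 m⁴.
θ = T·L/(G·J) = 2590 × 1.98 / (44.2×10⁹ × 1.180×10^-5) = 9.830×10^-3 rad.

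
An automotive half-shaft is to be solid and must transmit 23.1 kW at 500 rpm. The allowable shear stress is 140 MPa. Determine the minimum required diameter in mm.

25.2 mm

ω = 2π·500/60 = 52.36 rad/s, so T = P/ω = 23.1×10³ / 52.36 = 441.2 N·m.
For a solid shaft τ_max = 16T/(πd³), so d = (16T/(π τ_allow))^(1/3) = (16·441.2/(π·1.40×10^8))^(1/3) = 0.02522 m.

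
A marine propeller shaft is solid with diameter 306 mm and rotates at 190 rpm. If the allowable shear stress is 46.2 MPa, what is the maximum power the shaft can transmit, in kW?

5170 kW

J = πd⁴/32 = π(0.306)⁴/32 = 8.608×10^-4 m⁴.
T_max = τ_allow·J/r = 4.62×10^7 × 8.608×10^-4 / 0.153 = 259900 N·m.
ω = 2π·190/60 = 19.90 rad/s, so P_max = T_max·ω = 5.172×10^6 W.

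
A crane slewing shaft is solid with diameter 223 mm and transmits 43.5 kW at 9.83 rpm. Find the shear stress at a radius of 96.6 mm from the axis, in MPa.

16.8 MPa

ω = 2π·9.83/60 = 1.029 rad/s, so T = P/ω = 43.5×10³ / 1.029 = 42260 N·m.
J = πd⁴/32 = π(0.223)⁴/32 = 2.428×10^-4 m⁴.
Shear stress varies linearly with radius: τ = T·r/J = 42260 × 0.0966 / 2.428×10^-4 = 1.681×10^7 Pa.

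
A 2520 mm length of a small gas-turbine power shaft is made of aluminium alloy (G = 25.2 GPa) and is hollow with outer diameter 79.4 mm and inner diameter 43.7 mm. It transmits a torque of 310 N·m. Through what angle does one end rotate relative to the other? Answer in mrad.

8.75 mrad

J = π(d_o⁴ − d_i⁴)/32 = π(0.0794⁴ − 0.0437⁴)/32 = 3.544×10^-6 m⁴.
θ = T·L/(G·J) = 310.0 × 2.52 / (25.2×10⁹ × 3.544×10^-6) = 8.747×10^-3 rad.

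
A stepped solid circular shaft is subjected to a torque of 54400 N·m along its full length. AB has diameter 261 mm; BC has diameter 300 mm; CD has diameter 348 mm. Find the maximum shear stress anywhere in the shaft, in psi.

Under the same torque, τ_max = 16T/(πd³) is largest where d is smallest — segment AB (d = 261 mm).
τ_max = 16·54400/(π·(0.261)³) = 1.558×10^7 Pa.

2260 psi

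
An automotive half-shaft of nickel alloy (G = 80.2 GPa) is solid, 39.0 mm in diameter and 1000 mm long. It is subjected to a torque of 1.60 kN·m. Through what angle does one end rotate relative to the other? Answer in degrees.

5.03°

J = πd⁴/32 = π(0.0390)⁴/32 = 2.271×10^-7 m⁴.
θ = T·L/(G·J) = 1600 × 1.00 / (80.2×10⁹ × 2.271×10^-7) = 0.08784 rad.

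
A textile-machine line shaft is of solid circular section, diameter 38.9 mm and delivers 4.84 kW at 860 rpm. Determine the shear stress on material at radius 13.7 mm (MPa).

3.28 MPa

ω = 2π·860/60 = 90.06 rad/s, so T = P/ω = 4.84×10³ / 90.06 = 53.74 N·m.
J = πd⁴/32 = π(0.0389)⁴/32 = 2.248×10^-7 m⁴.
Shear stress varies linearly with radius: τ = T·r/J = 53.74 × 0.0137 / 2.248×10^-7 = 3.275×10^6 Pa.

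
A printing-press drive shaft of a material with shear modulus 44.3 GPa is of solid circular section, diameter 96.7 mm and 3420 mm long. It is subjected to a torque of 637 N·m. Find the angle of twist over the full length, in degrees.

J = πd⁴/32 = π(0.0967)⁴/32 = 8.584×10^-6 m⁴.
θ = T·L/(G·J) = 637.0 × 3.42 / (44.3×10⁹ × 8.584×10^-6) = 5.729×10^-3 rad.

0.328°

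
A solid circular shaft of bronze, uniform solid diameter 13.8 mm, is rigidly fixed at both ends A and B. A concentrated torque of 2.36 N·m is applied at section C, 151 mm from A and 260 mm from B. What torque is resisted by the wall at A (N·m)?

1.49 N·m

With uniform GJ and both ends fixed, compatibility θ_AC = θ_CB gives T_A·a = T_B·b, together with T_A + T_B = T₀.
T_A = T₀·b/(a+b) = 2.360·260/411.0 = 1.493 N·m; T_B = 0.8671 N·m.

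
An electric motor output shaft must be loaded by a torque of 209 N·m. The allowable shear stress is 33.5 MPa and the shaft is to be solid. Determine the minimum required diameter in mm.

For a solid shaft τ_max = 16T/(πd³), so d = (16T/(π τ_allow))^(1/3) = (16·209.0/(π·3.35×10^7))^(1/3) = 0.03167 m.

31.7 mm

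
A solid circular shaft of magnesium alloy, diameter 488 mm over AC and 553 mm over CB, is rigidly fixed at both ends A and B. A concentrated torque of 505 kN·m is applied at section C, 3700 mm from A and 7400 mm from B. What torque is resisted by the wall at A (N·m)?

Compatibility: T_A·a/J_AC = T_B·b/J_CB with T_A + T_B = T₀.
J_AC = 5.57×10^-3 m⁴, J_CB = 9.18×10^-3 m⁴, so T_A = T₀·(J_AC/a)/((J_AC/a)+(J_CB/b)) = 276800 N·m, T_B = 228200 N·m.

277000 N·m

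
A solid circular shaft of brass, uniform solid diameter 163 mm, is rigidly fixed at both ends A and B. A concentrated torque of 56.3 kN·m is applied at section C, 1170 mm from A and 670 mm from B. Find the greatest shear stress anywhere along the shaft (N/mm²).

With uniform GJ and both ends fixed, compatibility θ_AC = θ_CB gives T_A·a = T_B·b, together with T_A + T_B = T₀.
T_A = T₀·b/(a+b) = 56300·670/1840 = 20500 N·m; T_B = 35800 N·m.
τ in each portion: τ_AC = 2.41×10^7 Pa, τ_CB = 4.21×10^7 Pa; maximum is in CB.
τ_max = T_CB·r/J = 35800·0.0815/6.93×10^-5 = 4.210×10^7 Pa.

42.1 N/mm²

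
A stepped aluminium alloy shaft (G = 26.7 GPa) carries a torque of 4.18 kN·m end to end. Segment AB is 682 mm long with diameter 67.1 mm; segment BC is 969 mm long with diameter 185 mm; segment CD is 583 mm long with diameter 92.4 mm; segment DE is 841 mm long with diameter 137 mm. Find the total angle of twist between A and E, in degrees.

J_AB = π(0.0671)⁴/32 = 1.99×10^-6 m⁴; J_BC = π(0.185)⁴/32 = 1.15×10^-4 m⁴; J_CD = π(0.0924)⁴/32 = 7.16×10^-6 m⁴; J_DE = π(0.137)⁴/32 = 3.46×10^-5 m⁴.
θ = (T/G)·Σ L_i/J_i = (4180/26.7×10⁹)·(0.682/1.99×10^-6 + 0.969/1.15×10^-4 + 0.583/7.16×10^-6 + 0.841/3.46×10^-5) = 0.07153 rad.

4.10°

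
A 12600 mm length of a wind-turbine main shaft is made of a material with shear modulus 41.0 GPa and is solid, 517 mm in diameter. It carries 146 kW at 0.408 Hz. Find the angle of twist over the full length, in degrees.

0.143°

ω = 2π·0.408 = 2.564 rad/s, so T = P/ω = 146×10³ / 2.564 = 56950 N·m.
J = πd⁴/32 = π(0.517)⁴/32 = 7.014×10^-3 m⁴.
θ = T·L/(G·J) = 56950 × 12.6 / (41.0×10⁹ × 7.014×10^-3) = 2.495×10^-3 rad.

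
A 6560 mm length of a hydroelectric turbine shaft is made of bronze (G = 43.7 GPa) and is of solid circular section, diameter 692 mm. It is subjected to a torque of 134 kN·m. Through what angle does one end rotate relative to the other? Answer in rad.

8.94e-4 rad

J = πd⁴/32 = π(0.692)⁴/32 = 0.02251 m⁴.
θ = T·L/(G·J) = 134000 × 6.56 / (43.7×10⁹ × 0.02251) = 8.935×10^-4 rad.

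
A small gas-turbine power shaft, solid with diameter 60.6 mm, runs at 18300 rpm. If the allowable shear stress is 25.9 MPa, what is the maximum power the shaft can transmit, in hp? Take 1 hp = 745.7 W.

J = πd⁴/32 = π(0.0606)⁴/32 = 1.324×10^-6 m⁴.
T_max = τ_allow·J/r = 2.59×10^7 × 1.324×10^-6 / 0.0303 = 1132 N·m.
ω = 2π·18300/60 = 1916 rad/s, so P_max = T_max·ω = 2.169×10^6 W.

2910 hp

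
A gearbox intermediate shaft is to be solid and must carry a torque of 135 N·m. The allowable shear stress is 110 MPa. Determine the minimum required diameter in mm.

For a solid shaft τ_max = 16T/(πd³), so d = (16T/(π τ_allow))^(1/3) = (16·135.0/(π·1.10×10^8))^(1/3) = 0.01842 m.

18.4 mm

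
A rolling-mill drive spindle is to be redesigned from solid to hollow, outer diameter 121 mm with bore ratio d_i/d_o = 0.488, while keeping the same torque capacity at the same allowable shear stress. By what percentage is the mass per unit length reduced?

Equal τ_max and T ⇒ the solid shaft needs d_s³ = d_o³(1−k⁴), so d_s = 121·(1−0.488⁴)^(1/3) = 118.7 mm.
Area ratio A_h/A_s = d_o²(1−k²)/d_s² = (1−k²)/(1−k⁴)^(2/3) = 0.7921.
Mass saving = 1 − 0.7921 = 20.8 %.

20.8 %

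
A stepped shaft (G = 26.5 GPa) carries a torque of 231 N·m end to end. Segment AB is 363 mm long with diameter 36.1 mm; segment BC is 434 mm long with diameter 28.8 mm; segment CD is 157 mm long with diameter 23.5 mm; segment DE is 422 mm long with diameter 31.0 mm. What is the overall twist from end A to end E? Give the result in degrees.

J_AB = π(0.0361)⁴/32 = 1.67×10^-7 m⁴; J_BC = π(0.0288)⁴/32 = 6.75×10^-8 m⁴; J_CD = π(0.0235)⁴/32 = 2.99×10^-8 m⁴; J_DE = π(0.0310)⁴/32 = 9.07×10^-8 m⁴.
θ = (T/G)·Σ L_i/J_i = (231.0/26.5×10⁹)·(0.363/1.67×10^-7 + 0.434/6.75×10^-8 + 0.157/2.99×10^-8 + 0.422/9.07×10^-8) = 0.1613 rad.

9.24°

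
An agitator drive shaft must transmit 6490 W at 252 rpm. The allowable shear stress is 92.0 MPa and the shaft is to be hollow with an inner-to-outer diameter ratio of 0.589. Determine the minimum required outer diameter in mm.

24.9 mm

ω = 2π·252/60 = 26.39 rad/s, so T = P/ω = 6490 / 26.39 = 245.9 N·m.
For a hollow shaft with d_i/d_o = 0.589: τ_max = 16T/(π d_o³ (1−k⁴)), so d_o = [16T/(π τ_allow (1−k⁴))]^(1/3) = [16·245.9/(π·9.20×10^7·0.8796)]^(1/3) = 0.02492 m.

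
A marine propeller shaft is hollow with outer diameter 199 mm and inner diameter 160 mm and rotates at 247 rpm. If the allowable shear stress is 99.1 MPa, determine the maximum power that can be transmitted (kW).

J = π(d_o⁴ − d_i⁴)/32 = π(0.199⁴ − 0.160⁴)/32 = 8.962×10^-5 m⁴.
T_max = τ_allow·J/r = 9.91×10^7 × 8.962×10^-5 / 0.0995 = 89260 N·m.
ω = 2π·247/60 = 25.87 rad/s, so P_max = T_max·ω = 2.309×10^6 W.

2310 kW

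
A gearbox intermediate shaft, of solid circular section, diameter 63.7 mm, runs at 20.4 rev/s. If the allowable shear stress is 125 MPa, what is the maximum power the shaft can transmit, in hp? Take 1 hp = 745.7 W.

J = πd⁴/32 = π(0.0637)⁴/32 = 1.616×10^-6 m⁴.
T_max = τ_allow·J/r = 1.25×10^8 × 1.616×10^-6 / 0.0319 = 6344 N·m.
ω = 2π·20.4 = 128.2 rad/s, so P_max = T_max·ω = 8.131×10^5 W.

1090 hp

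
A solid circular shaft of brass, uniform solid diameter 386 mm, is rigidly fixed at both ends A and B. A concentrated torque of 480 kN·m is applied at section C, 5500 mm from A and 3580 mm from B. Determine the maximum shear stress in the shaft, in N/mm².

25.7 N/mm²

With uniform GJ and both ends fixed, compatibility θ_AC = θ_CB gives T_A·a = T_B·b, together with T_A + T_B = T₀.
T_A = T₀·b/(a+b) = 480000·3580/9080 = 189300 N·m; T_B = 290700 N·m.
τ in each portion: τ_AC = 1.68×10^7 Pa, τ_CB = 2.57×10^7 Pa; maximum is in CB.
τ_max = T_CB·r/J = 290700·0.193/2.18×10^-3 = 2.575×10^7 Pa.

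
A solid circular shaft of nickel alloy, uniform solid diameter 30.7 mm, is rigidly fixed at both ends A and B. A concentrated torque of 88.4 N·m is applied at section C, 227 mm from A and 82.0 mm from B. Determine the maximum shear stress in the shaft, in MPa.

With uniform GJ and both ends fixed, compatibility θ_AC = θ_CB gives T_A·a = T_B·b, together with T_A + T_B = T₀.
T_A = T₀·b/(a+b) = 88.40·82.0/309.0 = 23.46 N·m; T_B = 64.94 N·m.
τ in each portion: τ_AC = 4.13×10^6 Pa, τ_CB = 1.14×10^7 Pa; maximum is in CB.
τ_max = T_CB·r/J = 64.94·0.0153/8.72×10^-8 = 1.143×10^7 Pa.

11.4 MPa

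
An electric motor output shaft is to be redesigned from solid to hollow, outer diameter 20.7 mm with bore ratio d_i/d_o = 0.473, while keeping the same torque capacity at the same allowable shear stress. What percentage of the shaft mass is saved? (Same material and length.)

Equal τ_max and T ⇒ the solid shaft needs d_s³ = d_o³(1−k⁴), so d_s = 20.7·(1−0.473⁴)^(1/3) = 20.35 mm.
Area ratio A_h/A_s = d_o²(1−k²)/d_s² = (1−k²)/(1−k⁴)^(2/3) = 0.8033.
Mass saving = 1 − 0.8033 = 19.7 %.

19.7 %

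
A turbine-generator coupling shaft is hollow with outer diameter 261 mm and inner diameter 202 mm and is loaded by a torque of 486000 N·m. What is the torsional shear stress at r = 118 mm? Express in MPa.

196 MPa

J = π(d_o⁴ − d_i⁴)/32 = π(0.261⁴ − 0.202⁴)/32 = 2.921×10^-4 m⁴.
Shear stress varies linearly with radius: τ = T·r/J = 486000 × 0.118 / 2.921×10^-4 = 1.963×10^8 Pa.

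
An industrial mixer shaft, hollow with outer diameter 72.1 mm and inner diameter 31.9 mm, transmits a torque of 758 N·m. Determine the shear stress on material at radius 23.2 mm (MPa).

J = π(d_o⁴ − d_i⁴)/32 = π(0.0721⁴ − 0.0319⁴)/32 = 2.551×10^-6 m⁴.
Shear stress varies linearly with radius: τ = T·r/J = 758.0 × 0.0232 / 2.551×10^-6 = 6.893×10^6 Pa.

6.89 MPa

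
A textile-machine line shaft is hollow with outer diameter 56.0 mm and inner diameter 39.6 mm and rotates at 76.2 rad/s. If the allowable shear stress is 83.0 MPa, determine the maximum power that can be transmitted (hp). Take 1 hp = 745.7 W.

J = π(d_o⁴ − d_i⁴)/32 = π(0.0560⁴ − 0.0396⁴)/32 = 7.241×10^-7 m⁴.
T_max = τ_allow·J/r = 8.30×10^7 × 7.241×10^-7 / 0.0280 = 2146 N·m.
ω = 76.2 rad/s, so P_max = T_max·ω = 1.636×10^5 W.

219 hp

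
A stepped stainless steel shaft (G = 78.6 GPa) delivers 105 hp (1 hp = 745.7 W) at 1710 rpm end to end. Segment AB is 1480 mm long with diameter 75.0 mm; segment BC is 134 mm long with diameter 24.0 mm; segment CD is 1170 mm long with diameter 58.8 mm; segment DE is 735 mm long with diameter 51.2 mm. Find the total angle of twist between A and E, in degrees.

2.13°

ω = 2π·1710/60 = 179.1 rad/s, so T = P/ω = 105×745.7 / 179.1 = 437.2 N·m.
J_AB = π(0.0750)⁴/32 = 3.11×10^-6 m⁴; J_BC = π(0.0240)⁴/32 = 3.26×10^-8 m⁴; J_CD = π(0.0588)⁴/32 = 1.17×10^-6 m⁴; J_DE = π(0.0512)⁴/32 = 6.75×10^-7 m⁴.
θ = (T/G)·Σ L_i/J_i = (437.2/78.6×10⁹)·(1.48/3.11×10^-6 + 0.134/3.26×10^-8 + 1.17/1.17×10^-6 + 0.735/6.75×10^-7) = 0.03714 rad.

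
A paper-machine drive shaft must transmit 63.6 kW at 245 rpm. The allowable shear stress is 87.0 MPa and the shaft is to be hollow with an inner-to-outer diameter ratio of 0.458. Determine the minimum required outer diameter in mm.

53.3 mm

ω = 2π·245/60 = 25.66 rad/s, so T = P/ω = 63.6×10³ / 25.66 = 2479 N·m.
For a hollow shaft with d_i/d_o = 0.458: τ_max = 16T/(π d_o³ (1−k⁴)), so d_o = [16T/(π τ_allow (1−k⁴))]^(1/3) = [16·2479/(π·8.70×10^7·0.9560)]^(1/3) = 0.05334 m.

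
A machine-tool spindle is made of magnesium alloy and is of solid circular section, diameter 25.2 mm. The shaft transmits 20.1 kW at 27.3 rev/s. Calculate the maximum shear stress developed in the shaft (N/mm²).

ω = 2π·27.3 = 171.5 rad/s, so T = P/ω = 20.1×10³ / 171.5 = 117.2 N·m.
J = πd⁴/32 = π(0.0252)⁴/32 = 3.959×10^-8 m⁴.
τ_max = T·r/J = 117.2 × 0.0126 / 3.959×10^-8 = 3.729×10^7 Pa.

37.3 N/mm²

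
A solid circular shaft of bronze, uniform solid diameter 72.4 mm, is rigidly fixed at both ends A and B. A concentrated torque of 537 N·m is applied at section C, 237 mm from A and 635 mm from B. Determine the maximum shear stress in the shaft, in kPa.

With uniform GJ and both ends fixed, compatibility θ_AC = θ_CB gives T_A·a = T_B·b, together with T_A + T_B = T₀.
T_A = T₀·b/(a+b) = 537.0·635/872.0 = 391.0 N·m; T_B = 146.0 N·m.
τ in each portion: τ_AC = 5.25×10^6 Pa, τ_CB = 1.96×10^6 Pa; maximum is in AC.
τ_max = T_AC·r/J = 391.0·0.0362/2.70×10^-6 = 5.248×10^6 Pa.

5250 kPa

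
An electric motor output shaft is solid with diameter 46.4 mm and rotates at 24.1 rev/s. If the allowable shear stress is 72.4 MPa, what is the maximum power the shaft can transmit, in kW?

215 kW

J = πd⁴/32 = π(0.0464)⁴/32 = 4.551×10^-7 m⁴.
T_max = τ_allow·J/r = 7.24×10^7 × 4.551×10^-7 / 0.0232 = 1420 N·m.
ω = 2π·24.1 = 151.4 rad/s, so P_max = T_max·ω = 2.150×10^5 W.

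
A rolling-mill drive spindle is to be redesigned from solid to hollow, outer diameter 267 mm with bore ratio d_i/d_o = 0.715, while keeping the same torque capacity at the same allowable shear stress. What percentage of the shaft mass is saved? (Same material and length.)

40.2 %

Equal τ_max and T ⇒ the solid shaft needs d_s³ = d_o³(1−k⁴), so d_s = 267·(1−0.715⁴)^(1/3) = 241.4 mm.
Area ratio A_h/A_s = d_o²(1−k²)/d_s² = (1−k²)/(1−k⁴)^(2/3) = 0.5982.
Mass saving = 1 − 0.5982 = 40.2 %.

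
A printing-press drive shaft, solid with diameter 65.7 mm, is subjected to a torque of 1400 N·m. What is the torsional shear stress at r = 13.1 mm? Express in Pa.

J = πd⁴/32 = π(0.0657)⁴/32 = 1.829×10^-6 m⁴.
Shear stress varies linearly with radius: τ = T·r/J = 1400 × 0.0131 / 1.829×10^-6 = 1.003×10^7 Pa.

1.00e7 Pa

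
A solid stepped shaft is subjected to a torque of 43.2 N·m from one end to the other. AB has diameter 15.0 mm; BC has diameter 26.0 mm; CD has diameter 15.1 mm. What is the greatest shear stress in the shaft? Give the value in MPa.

65.2 MPa

Under the same torque, τ_max = 16T/(πd³) is largest where d is smallest — segment AB (d = 15.0 mm).
τ_max = 16·43.20/(π·(0.0150)³) = 6.519×10^7 Pa.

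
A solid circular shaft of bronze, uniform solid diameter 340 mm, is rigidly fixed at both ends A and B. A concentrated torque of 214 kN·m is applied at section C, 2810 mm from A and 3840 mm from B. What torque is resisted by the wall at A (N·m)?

With uniform GJ and both ends fixed, compatibility θ_AC = θ_CB gives T_A·a = T_B·b, together with T_A + T_B = T₀.
T_A = T₀·b/(a+b) = 214000·3840/6650 = 123600 N·m; T_B = 90430 N·m.

124000 N·m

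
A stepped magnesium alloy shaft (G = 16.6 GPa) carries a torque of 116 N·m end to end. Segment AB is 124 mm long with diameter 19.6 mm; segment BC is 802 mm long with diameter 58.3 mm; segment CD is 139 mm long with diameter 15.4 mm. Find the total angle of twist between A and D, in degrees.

13.8°

J_AB = π(0.0196)⁴/32 = 1.45×10^-8 m⁴; J_BC = π(0.0583)⁴/32 = 1.13×10^-6 m⁴; J_CD = π(0.0154)⁴/32 = 5.52×10^-9 m⁴.
θ = (T/G)·Σ L_i/J_i = (116.0/16.6×10⁹)·(0.124/1.45×10^-8 + 0.802/1.13×10^-6 + 0.139/5.52×10^-9) = 0.2407 rad.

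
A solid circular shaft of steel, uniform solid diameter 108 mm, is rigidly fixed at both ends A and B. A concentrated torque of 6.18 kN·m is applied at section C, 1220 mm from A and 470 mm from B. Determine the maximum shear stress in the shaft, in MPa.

With uniform GJ and both ends fixed, compatibility θ_AC = θ_CB gives T_A·a = T_B·b, together with T_A + T_B = T₀.
T_A = T₀·b/(a+b) = 6180·470/1690 = 1719 N·m; T_B = 4461 N·m.
τ in each portion: τ_AC = 6.95×10^6 Pa, τ_CB = 1.80×10^7 Pa; maximum is in CB.
τ_max = T_CB·r/J = 4461·0.0540/1.34×10^-5 = 1.804×10^7 Pa.

18.0 MPa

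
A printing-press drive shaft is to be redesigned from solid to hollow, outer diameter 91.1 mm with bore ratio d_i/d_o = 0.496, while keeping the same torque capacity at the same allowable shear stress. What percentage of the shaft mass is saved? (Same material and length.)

21.4 %

Equal τ_max and T ⇒ the solid shaft needs d_s³ = d_o³(1−k⁴), so d_s = 91.1·(1−0.496⁴)^(1/3) = 89.22 mm.
Area ratio A_h/A_s = d_o²(1−k²)/d_s² = (1−k²)/(1−k⁴)^(2/3) = 0.7860.
Mass saving = 1 − 0.7860 = 21.4 %.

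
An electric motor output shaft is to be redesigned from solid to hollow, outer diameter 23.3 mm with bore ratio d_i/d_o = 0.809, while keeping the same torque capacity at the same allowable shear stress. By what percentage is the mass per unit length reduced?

Equal τ_max and T ⇒ the solid shaft needs d_s³ = d_o³(1−k⁴), so d_s = 23.3·(1−0.809⁴)^(1/3) = 19.34 mm.
Area ratio A_h/A_s = d_o²(1−k²)/d_s² = (1−k²)/(1−k⁴)^(2/3) = 0.5016.
Mass saving = 1 − 0.5016 = 49.8 %.

49.8 %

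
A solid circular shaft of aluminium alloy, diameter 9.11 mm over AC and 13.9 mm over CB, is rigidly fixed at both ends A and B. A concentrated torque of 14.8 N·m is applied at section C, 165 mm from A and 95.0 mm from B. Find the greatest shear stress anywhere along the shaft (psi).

Compatibility: T_A·a/J_AC = T_B·b/J_CB with T_A + T_B = T₀.
J_AC = 6.76×10^-10 m⁴, J_CB = 3.66×10^-9 m⁴, so T_A = T₀·(J_AC/a)/((J_AC/a)+(J_CB/b)) = 1.421 N·m, T_B = 13.38 N·m.
τ in each portion: τ_AC = 9.57×10^6 Pa, τ_CB = 2.54×10^7 Pa; maximum is in CB.
τ_max = T_CB·r/J = 13.38·0.00695/3.66×10^-9 = 2.537×10^7 Pa.

3680 psi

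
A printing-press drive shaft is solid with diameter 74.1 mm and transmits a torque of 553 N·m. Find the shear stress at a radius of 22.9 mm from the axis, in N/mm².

4.28 N/mm²

J = πd⁴/32 = π(0.0741)⁴/32 = 2.960×10^-6 m⁴.
Shear stress varies linearly with radius: τ = T·r/J = 553.0 × 0.0229 / 2.960×10^-6 = 4.278×10^6 Pa.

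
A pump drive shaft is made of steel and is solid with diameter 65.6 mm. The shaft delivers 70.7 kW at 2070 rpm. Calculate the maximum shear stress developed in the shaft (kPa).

5880 kPa

ω = 2π·2070/60 = 216.8 rad/s, so T = P/ω = 70.7×10³ / 216.8 = 326.2 N·m.
J = πd⁴/32 = π(0.0656)⁴/32 = 1.818×10^-6 m⁴.
τ_max = T·r/J = 326.2 × 0.0328 / 1.818×10^-6 = 5.884×10^6 Pa.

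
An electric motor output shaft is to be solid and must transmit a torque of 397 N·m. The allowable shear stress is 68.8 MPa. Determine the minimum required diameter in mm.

For a solid shaft τ_max = 16T/(πd³), so d = (16T/(π τ_allow))^(1/3) = (16·397.0/(π·6.88×10^7))^(1/3) = 0.03086 m.

30.9 mm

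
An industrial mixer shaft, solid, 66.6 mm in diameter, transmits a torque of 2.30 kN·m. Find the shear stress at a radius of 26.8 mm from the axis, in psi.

4630 psi

J = πd⁴/32 = π(0.0666)⁴/32 = 1.932×10^-6 m⁴.
Shear stress varies linearly with radius: τ = T·r/J = 2300 × 0.0268 / 1.932×10^-6 = 3.191×10^7 Pa.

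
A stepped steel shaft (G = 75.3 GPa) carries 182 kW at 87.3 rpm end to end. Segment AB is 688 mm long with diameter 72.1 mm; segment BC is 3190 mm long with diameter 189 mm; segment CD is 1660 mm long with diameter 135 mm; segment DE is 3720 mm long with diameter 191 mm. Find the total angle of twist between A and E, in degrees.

ω = 2π·87.3/60 = 9.142 rad/s, so T = P/ω = 182×10³ / 9.142 = 19910 N·m.
J_AB = π(0.0721)⁴/32 = 2.65×10^-6 m⁴; J_BC = π(0.189)⁴/32 = 1.25×10^-4 m⁴; J_CD = π(0.135)⁴/32 = 3.26×10^-5 m⁴; J_DE = π(0.191)⁴/32 = 1.31×10^-4 m⁴.
θ = (T/G)·Σ L_i/J_i = (19910/75.3×10⁹)·(0.688/2.65×10^-6 + 3.19/1.25×10^-4 + 1.66/3.26×10^-5 + 3.72/1.31×10^-4) = 0.09628 rad.

5.52°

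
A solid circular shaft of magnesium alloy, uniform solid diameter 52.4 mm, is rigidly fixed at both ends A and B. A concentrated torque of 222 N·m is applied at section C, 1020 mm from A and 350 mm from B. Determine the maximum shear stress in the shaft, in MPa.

5.85 MPa

With uniform GJ and both ends fixed, compatibility θ_AC = θ_CB gives T_A·a = T_B·b, together with T_A + T_B = T₀.
T_A = T₀·b/(a+b) = 222.0·350/1370 = 56.72 N·m; T_B = 165.3 N·m.
τ in each portion: τ_AC = 2.01×10^6 Pa, τ_CB = 5.85×10^6 Pa; maximum is in CB.
τ_max = T_CB·r/J = 165.3·0.0262/7.40×10^-7 = 5.851×10^6 Pa.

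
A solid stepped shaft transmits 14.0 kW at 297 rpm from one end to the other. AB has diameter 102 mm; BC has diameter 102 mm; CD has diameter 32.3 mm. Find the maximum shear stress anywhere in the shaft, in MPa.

68.0 MPa

ω = 2π·297/60 = 31.10 rad/s, so T = P/ω = 14.0×10³ / 31.10 = 450.1 N·m.
Under the same torque, τ_max = 16T/(πd³) is largest where d is smallest — segment CD (d = 32.3 mm).
τ_max = 16·450.1/(π·(0.0323)³) = 6.803×10^7 Pa.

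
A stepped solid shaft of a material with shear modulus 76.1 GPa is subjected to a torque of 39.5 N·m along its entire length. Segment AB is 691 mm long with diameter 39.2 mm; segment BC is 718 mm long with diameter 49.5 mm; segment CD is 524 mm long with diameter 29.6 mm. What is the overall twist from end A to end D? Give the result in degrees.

0.332°

J_AB = π(0.0392)⁴/32 = 2.32×10^-7 m⁴; J_BC = π(0.0495)⁴/32 = 5.89×10^-7 m⁴; J_CD = π(0.0296)⁴/32 = 7.54×10^-8 m⁴.
θ = (T/G)·Σ L_i/J_i = (39.50/76.1×10⁹)·(0.691/2.32×10^-7 + 0.718/5.89×10^-7 + 0.524/7.54×10^-8) = 5.788×10^-3 rad.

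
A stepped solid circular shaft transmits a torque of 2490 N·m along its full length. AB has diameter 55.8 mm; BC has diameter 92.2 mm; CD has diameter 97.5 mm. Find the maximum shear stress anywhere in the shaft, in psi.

10600 psi

Under the same torque, τ_max = 16T/(πd³) is largest where d is smallest — segment AB (d = 55.8 mm).
τ_max = 16·2490/(π·(0.0558)³) = 7.299×10^7 Pa.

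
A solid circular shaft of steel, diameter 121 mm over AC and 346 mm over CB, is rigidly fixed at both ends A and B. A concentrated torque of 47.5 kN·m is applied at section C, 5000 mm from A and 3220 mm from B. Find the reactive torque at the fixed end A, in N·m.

453 N·m

Compatibility: T_A·a/J_AC = T_B·b/J_CB with T_A + T_B = T₀.
J_AC = 2.10×10^-5 m⁴, J_CB = 1.41×10^-3 m⁴, so T_A = T₀·(J_AC/a)/((J_AC/a)+(J_CB/b)) = 453.2 N·m, T_B = 47050 N·m.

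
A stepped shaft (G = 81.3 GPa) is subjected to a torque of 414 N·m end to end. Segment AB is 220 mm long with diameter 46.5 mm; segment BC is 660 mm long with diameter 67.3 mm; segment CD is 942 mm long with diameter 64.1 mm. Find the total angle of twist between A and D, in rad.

J_AB = π(0.0465)⁴/32 = 4.59×10^-7 m⁴; J_BC = π(0.0673)⁴/32 = 2.01×10^-6 m⁴; J_CD = π(0.0641)⁴/32 = 1.66×10^-6 m⁴.
θ = (T/G)·Σ L_i/J_i = (414.0/81.3×10⁹)·(0.220/4.59×10^-7 + 0.660/2.01×10^-6 + 0.942/1.66×10^-6) = 7.004×10^-3 rad.

0.00700 rad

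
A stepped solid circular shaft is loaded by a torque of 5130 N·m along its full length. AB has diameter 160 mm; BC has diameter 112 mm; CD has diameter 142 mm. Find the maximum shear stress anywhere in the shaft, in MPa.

Under the same torque, τ_max = 16T/(πd³) is largest where d is smallest — segment BC (d = 112 mm).
τ_max = 16·5130/(π·(0.112)³) = 1.860×10^7 Pa.

18.6 MPa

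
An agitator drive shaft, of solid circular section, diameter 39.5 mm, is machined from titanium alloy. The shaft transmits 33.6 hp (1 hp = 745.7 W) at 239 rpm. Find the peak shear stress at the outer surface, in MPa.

ω = 2π·239/60 = 25.03 rad/s, so T = P/ω = 33.6×745.7 / 25.03 = 1001 N·m.
J = πd⁴/32 = π(0.0395)⁴/32 = 2.390×10^-7 m⁴.
τ_max = T·r/J = 1001 × 0.0198 / 2.390×10^-7 = 8.273×10^7 Pa.

82.7 MPa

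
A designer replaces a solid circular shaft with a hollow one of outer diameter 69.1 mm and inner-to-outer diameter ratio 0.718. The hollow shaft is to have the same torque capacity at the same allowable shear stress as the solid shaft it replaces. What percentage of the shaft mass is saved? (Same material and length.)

Equal τ_max and T ⇒ the solid shaft needs d_s³ = d_o³(1−k⁴), so d_s = 69.1·(1−0.718⁴)^(1/3) = 62.34 mm.
Area ratio A_h/A_s = d_o²(1−k²)/d_s² = (1−k²)/(1−k⁴)^(2/3) = 0.5953.
Mass saving = 1 − 0.5953 = 40.5 %.

40.5 %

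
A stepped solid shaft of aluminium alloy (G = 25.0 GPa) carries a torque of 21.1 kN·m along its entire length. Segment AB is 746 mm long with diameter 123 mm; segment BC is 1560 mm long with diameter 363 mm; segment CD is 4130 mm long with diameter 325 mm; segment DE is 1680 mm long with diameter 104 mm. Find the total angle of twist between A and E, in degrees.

8.91°

J_AB = π(0.123)⁴/32 = 2.25×10^-5 m⁴; J_BC = π(0.363)⁴/32 = 1.70×10^-3 m⁴; J_CD = π(0.325)⁴/32 = 1.10×10^-3 m⁴; J_DE = π(0.104)⁴/32 = 1.15×10^-5 m⁴.
θ = (T/G)·Σ L_i/J_i = (21100/25.0×10⁹)·(0.746/2.25×10^-5 + 1.56/1.70×10^-3 + 4.13/1.10×10^-3 + 1.68/1.15×10^-5) = 0.1554 rad.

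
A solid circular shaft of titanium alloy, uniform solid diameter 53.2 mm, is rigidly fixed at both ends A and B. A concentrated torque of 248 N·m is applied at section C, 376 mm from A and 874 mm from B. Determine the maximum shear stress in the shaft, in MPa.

5.87 MPa

With uniform GJ and both ends fixed, compatibility θ_AC = θ_CB gives T_A·a = T_B·b, together with T_A + T_B = T₀.
T_A = T₀·b/(a+b) = 248.0·874/1250 = 173.4 N·m; T_B = 74.60 N·m.
τ in each portion: τ_AC = 5.87×10^6 Pa, τ_CB = 2.52×10^6 Pa; maximum is in AC.
τ_max = T_AC·r/J = 173.4·0.0266/7.86×10^-7 = 5.865×10^6 Pa.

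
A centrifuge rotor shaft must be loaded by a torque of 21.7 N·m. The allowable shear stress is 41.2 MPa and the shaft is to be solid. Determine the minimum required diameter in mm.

For a solid shaft τ_max = 16T/(πd³), so d = (16T/(π τ_allow))^(1/3) = (16·21.70/(π·4.12×10^7))^(1/3) = 0.01389 m.

13.9 mm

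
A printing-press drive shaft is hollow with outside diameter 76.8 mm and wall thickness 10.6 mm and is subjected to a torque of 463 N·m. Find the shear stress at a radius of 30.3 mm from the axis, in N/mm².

5.66 N/mm²

J = π(d_o⁴ − d_i⁴)/32 = π(0.0768⁴ − 0.0556⁴)/32 = 2.477×10^-6 m⁴.
Shear stress varies linearly with radius: τ = T·r/J = 463.0 × 0.0303 / 2.477×10^-6 = 5.663×10^6 Pa.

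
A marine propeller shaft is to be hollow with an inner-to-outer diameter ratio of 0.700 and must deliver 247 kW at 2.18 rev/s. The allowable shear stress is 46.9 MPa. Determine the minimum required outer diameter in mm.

137 mm

ω = 2π·2.18 = 13.70 rad/s, so T = P/ω = 247×10³ / 13.70 = 18030 N·m.
For a hollow shaft with d_i/d_o = 0.700: τ_max = 16T/(π d_o³ (1−k⁴)), so d_o = [16T/(π τ_allow (1−k⁴))]^(1/3) = [16·18030/(π·4.69×10^7·0.7599)]^(1/3) = 0.1371 m.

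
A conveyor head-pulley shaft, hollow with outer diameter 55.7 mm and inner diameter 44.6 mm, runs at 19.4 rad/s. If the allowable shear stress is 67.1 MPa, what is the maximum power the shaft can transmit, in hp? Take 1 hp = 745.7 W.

34.9 hp

J = π(d_o⁴ − d_i⁴)/32 = π(0.0557⁴ − 0.0446⁴)/32 = 5.565×10^-7 m⁴.
T_max = τ_allow·J/r = 6.71×10^7 × 5.565×10^-7 / 0.0278 = 1341 N·m.
ω = 19.4 rad/s, so P_max = T_max·ω = 2.601×10^4 W.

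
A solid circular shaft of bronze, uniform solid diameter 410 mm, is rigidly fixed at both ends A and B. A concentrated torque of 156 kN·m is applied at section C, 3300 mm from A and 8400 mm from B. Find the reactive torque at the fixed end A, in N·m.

112000 N·m

With uniform GJ and both ends fixed, compatibility θ_AC = θ_CB gives T_A·a = T_B·b, together with T_A + T_B = T₀.
T_A = T₀·b/(a+b) = 156000·8400/11700 = 112000 N·m; T_B = 44000 N·m.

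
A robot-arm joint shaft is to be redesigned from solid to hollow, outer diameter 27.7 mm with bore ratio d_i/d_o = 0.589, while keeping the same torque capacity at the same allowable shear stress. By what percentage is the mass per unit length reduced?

Equal τ_max and T ⇒ the solid shaft needs d_s³ = d_o³(1−k⁴), so d_s = 27.7·(1−0.589⁴)^(1/3) = 26.54 mm.
Area ratio A_h/A_s = d_o²(1−k²)/d_s² = (1−k²)/(1−k⁴)^(2/3) = 0.7114.
Mass saving = 1 − 0.7114 = 28.9 %.

28.9 %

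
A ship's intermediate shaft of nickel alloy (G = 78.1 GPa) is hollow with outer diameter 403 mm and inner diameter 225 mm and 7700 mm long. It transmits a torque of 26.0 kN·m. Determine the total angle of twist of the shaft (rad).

J = π(d_o⁴ − d_i⁴)/32 = π(0.403⁴ − 0.225⁴)/32 = 2.338×10^-3 m⁴.
θ = T·L/(G·J) = 26000 × 7.70 / (78.1×10⁹ × 2.338×10^-3) = 1.096×10^-3 rad.

0.00110 rad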